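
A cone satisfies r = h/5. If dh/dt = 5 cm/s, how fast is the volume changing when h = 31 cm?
961π/5 cm³/s

V = (1/3)π(h/5)²h = πh³/75
dV/dt = πh²/25 · 5
At h = 31: dV/dt = 961π/5 cm³/s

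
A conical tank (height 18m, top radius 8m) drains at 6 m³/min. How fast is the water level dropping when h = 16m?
243/(2048π) ≈ 0.03777 m/min

r/h = 8/18, so r = (4/9)h
V = (1/3)πr²h = (1/3)π((4/9)h)²h = (16/243)πh³
dV/dh = (16/81)πh²
dh/dt = (dV/dt)/(dV/dh) = -6/((16/81)π·16²) = -243/(2048π) m/min
The level is dropping at 243/(2048π) ≈ 0.03777 m/min.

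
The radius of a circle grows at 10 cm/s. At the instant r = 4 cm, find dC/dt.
20π cm/s

C = 2πr
dC/dt = 2π · dr/dt = 2π · 10 = 20π cm/s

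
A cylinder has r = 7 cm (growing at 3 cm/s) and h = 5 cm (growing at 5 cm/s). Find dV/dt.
455π cm³/s

V = πr²h
dV/dt = 2πrh·dr/dt + πr²·dh/dt
= 2π(7)(5)(3) + π(7)²(5)
= 455π cm³/s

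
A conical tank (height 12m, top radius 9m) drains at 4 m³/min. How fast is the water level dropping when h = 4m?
4/(9π) ≈ 0.1415 m/min

r/h = 9/12, so r = (3/4)h
V = (1/3)πr²h = (1/3)π((3/4)h)²h = (3/16)πh³
dV/dh = (9/16)πh²
dh/dt = (dV/dt)/(dV/dh) = -4/((9/16)π·4²) = -4/(9π) m/min
The level is dropping at 4/(9π) ≈ 0.1415 m/min.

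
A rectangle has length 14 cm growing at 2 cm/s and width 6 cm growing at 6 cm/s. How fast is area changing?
96 cm²/s

A = lw
dA/dt = w·dl/dt + l·dw/dt = 6·2 + 14·6 = 96 cm²/s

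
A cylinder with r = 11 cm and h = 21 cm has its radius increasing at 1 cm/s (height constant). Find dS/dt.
86π cm²/s

S = 2πrh + 2πr² (lateral + bases)
dS/dt = (2πh + 4πr)·dr/dt = (2π·21 + 4π·11)·1
= 86π cm²/s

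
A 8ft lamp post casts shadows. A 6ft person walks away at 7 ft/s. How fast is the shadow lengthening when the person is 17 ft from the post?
21 ft/s

By similar triangles: 8/(x+s) = 6/s
Solving: s = 6x/2
ds/dt = 6/2 · dx/dt = 3 · 7 = 21 ft/s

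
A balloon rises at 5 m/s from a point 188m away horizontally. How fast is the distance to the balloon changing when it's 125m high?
625√50969/50969 ≈ 2.768 m/s

z² = 188² + y²
z = √(188² + 125²) = √50969
dz/dt = y/z · dy/dt = 125/√50969 · 5 = 625√50969/50969 ≈ 2.768 m/s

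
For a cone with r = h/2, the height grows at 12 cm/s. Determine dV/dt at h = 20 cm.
1200π cm³/s

V = (1/3)π(h/2)²h = πh³/12
dV/dt = πh²/4 · 12
At h = 20: dV/dt = 1200π cm³/s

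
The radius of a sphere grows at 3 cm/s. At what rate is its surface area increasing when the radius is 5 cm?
120π cm²/s

S = 4πr²
dS/dt = dS/dr · dr/dt = 8πr · 3
At r = 5: dS/dt = 120π cm²/s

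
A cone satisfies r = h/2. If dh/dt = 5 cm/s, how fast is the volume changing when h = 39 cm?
7605π/4 cm³/s

V = (1/3)π(h/2)²h = πh³/12
dV/dt = πh²/4 · 5
At h = 39: dV/dt = 7605π/4 cm³/s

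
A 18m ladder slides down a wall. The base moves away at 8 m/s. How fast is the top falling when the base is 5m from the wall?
40√299/299 ≈ 2.313 m/s

x² + y² = 18²
2x·dx/dt + 2y·dy/dt = 0
dy/dt = -x/y · dx/dt = -5/√299 · 8 = -40√299/299 m/s
The top is descending at 40√299/299 ≈ 2.313 m/s.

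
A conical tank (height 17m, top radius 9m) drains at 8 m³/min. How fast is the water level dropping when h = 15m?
2312/(18225π) ≈ 0.04038 m/min

r/h = 9/17, so r = (9/17)h
V = (1/3)πr²h = (1/3)π((9/17)h)²h = (27/289)πh³
dV/dh = (81/289)πh²
dh/dt = (dV/dt)/(dV/dh) = -8/((81/289)π·15²) = -2312/(18225π) m/min
The level is dropping at 2312/(18225π) ≈ 0.04038 m/min.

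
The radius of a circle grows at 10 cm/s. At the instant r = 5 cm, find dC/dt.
20π cm/s

C = 2πr
dC/dt = 2π · dr/dt = 2π · 10 = 20π cm/s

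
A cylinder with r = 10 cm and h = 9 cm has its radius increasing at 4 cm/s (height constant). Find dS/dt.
232π cm²/s

S = 2πrh + 2πr² (lateral + bases)
dS/dt = (2πh + 4πr)·dr/dt = (2π·9 + 4π·10)·4
= 232π cm²/s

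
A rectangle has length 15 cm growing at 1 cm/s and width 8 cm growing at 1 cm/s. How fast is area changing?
23 cm²/s

A = lw
dA/dt = w·dl/dt + l·dw/dt = 8·1 + 15·1 = 23 cm²/s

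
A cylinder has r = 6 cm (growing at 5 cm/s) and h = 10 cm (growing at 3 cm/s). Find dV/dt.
708π cm³/s

V = πr²h
dV/dt = 2πrh·dr/dt + πr²·dh/dt
= 2π(6)(10)(5) + π(6)²(3)
= 708π cm³/s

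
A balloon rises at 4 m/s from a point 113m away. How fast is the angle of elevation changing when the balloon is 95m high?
0.02074 rad/s

tan(θ) = y/113
sec²(θ) · dθ/dt = (1/113) · dy/dt
dθ/dt = cos²(θ)/113 · 4 = 113/(113² + 95²) · 4
dθ/dt = 0.02074 rad/s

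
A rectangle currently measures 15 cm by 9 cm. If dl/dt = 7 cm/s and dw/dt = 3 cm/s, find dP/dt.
20 cm/s

P = 2(l + w)
dP/dt = 2(dl/dt + dw/dt) = 2(7 + 3) = 20 cm/s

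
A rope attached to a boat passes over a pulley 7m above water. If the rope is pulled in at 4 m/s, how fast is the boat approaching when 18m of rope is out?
72√11/55 ≈ 4.342 m/s

rope² = x² + 7²
x = √(18² - 7²) = 5√11
dx/dt = (rope/x) · d(rope)/dt = (18/(5√11)) · (-4) = -72√11/55 m/s
The boat approaches at 72√11/55 ≈ 4.342 m/s.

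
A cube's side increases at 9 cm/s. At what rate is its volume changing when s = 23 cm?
14283 cm³/s

V = s³
dV/dt = 3s² · ds/dt = 3·23²·9 = 14283 cm³/s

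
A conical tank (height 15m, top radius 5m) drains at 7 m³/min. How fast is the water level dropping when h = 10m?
63/(100π) ≈ 0.2005 m/min

r/h = 5/15, so r = (1/3)h
V = (1/3)πr²h = (1/3)π((1/3)h)²h = (1/27)πh³
dV/dh = (1/9)πh²
dh/dt = (dV/dt)/(dV/dh) = -7/((1/9)π·10²) = -63/(100π) m/min
The level is dropping at 63/(100π) ≈ 0.2005 m/min.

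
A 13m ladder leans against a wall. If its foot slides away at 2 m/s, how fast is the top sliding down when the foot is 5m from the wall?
5/6 ≈ 0.8333 m/s

x² + y² = 13²
2x·dx/dt + 2y·dy/dt = 0
dy/dt = -x/y · dx/dt = -5/12 · 2 = -5/6 m/s
The top is descending at 5/6 ≈ 0.8333 m/s.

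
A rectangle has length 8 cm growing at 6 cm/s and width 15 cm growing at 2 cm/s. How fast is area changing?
106 cm²/s

A = lw
dA/dt = w·dl/dt + l·dw/dt = 15·6 + 8·2 = 106 cm²/s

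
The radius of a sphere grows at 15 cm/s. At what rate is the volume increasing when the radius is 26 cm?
40560π cm³/s

V = (4/3)πr³
dV/dt = dV/dr · dr/dt = 4πr² · 15
At r = 26: dV/dt = 40560π cm³/s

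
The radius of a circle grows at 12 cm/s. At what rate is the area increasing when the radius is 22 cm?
528π cm²/s

A = πr²
dA/dt = 2πr · dr/dt = 2π(22)(12) = 528π cm²/s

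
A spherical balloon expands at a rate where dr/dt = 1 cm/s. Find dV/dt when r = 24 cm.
2304π cm³/s

V = (4/3)πr³
dV/dt = dV/dr · dr/dt = 4πr² · 1
At r = 24: dV/dt = 2304π cm³/s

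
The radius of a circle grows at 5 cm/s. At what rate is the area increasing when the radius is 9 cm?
90π cm²/s

A = πr²
dA/dt = 2πr · dr/dt = 2π(9)(5) = 90π cm²/s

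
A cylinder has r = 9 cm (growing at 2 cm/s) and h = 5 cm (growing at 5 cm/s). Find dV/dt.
585π cm³/s

V = πr²h
dV/dt = 2πrh·dr/dt + πr²·dh/dt
= 2π(9)(5)(2) + π(9)²(5)
= 585π cm³/s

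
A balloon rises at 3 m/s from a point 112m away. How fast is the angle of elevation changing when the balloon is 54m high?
0.021734 rad/s

tan(θ) = y/112
sec²(θ) · dθ/dt = (1/112) · dy/dt
dθ/dt = cos²(θ)/112 · 3 = 112/(112² + 54²) · 3
dθ/dt = 0.021734 rad/s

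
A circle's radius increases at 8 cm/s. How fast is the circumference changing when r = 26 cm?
16π cm/s

C = 2πr
dC/dt = 2π · dr/dt = 2π · 8 = 16π cm/s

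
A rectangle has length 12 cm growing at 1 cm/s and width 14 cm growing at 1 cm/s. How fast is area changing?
26 cm²/s

A = lw
dA/dt = w·dl/dt + l·dw/dt = 14·1 + 12·1 = 26 cm²/s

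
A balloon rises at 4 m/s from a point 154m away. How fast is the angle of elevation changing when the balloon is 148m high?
0.013503 rad/s

tan(θ) = y/154
sec²(θ) · dθ/dt = (1/154) · dy/dt
dθ/dt = cos²(θ)/154 · 4 = 154/(154² + 148²) · 4
dθ/dt = 0.013503 rad/s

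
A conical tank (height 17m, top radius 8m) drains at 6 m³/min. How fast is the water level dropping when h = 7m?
867/(1568π) ≈ 0.176 m/min

r/h = 8/17, so r = (8/17)h
V = (1/3)πr²h = (1/3)π((8/17)h)²h = (64/867)πh³
dV/dh = (64/289)πh²
dh/dt = (dV/dt)/(dV/dh) = -6/((64/289)π·7²) = -867/(1568π) m/min
The level is dropping at 867/(1568π) ≈ 0.176 m/min.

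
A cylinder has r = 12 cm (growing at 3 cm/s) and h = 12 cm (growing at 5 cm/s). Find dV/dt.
1584π cm³/s

V = πr²h
dV/dt = 2πrh·dr/dt + πr²·dh/dt
= 2π(12)(12)(3) + π(12)²(5)
= 1584π cm³/s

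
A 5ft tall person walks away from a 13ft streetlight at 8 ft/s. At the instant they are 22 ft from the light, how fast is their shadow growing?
5 ft/s

By similar triangles: 13/(x+s) = 5/s
Solving: s = 5x/8
ds/dt = 5/8 · dx/dt = 5/8 · 8 = 5 ft/s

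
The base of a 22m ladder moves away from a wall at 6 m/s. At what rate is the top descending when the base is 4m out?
4√13/13 ≈ 1.109 m/s

x² + y² = 22²
2x·dx/dt + 2y·dy/dt = 0
dy/dt = -x/y · dx/dt = -4/(6√13) · 6 = -4√13/13 m/s
The top is descending at 4√13/13 ≈ 1.109 m/s.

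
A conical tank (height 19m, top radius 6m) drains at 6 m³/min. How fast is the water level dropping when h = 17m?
361/(1734π) ≈ 0.06627 m/min

r/h = 6/19, so r = (6/19)h
V = (1/3)πr²h = (1/3)π((6/19)h)²h = (12/361)πh³
dV/dh = (36/361)πh²
dh/dt = (dV/dt)/(dV/dh) = -6/((36/361)π·17²) = -361/(1734π) m/min
The level is dropping at 361/(1734π) ≈ 0.06627 m/min.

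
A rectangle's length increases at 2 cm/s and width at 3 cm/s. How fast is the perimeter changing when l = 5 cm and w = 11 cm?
10 cm/s

P = 2(l + w)
dP/dt = 2(dl/dt + dw/dt) = 2(2 + 3) = 10 cm/s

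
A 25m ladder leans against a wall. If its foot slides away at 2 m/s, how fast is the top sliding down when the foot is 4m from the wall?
8√609/609 ≈ 0.3242 m/s

x² + y² = 25²
2x·dx/dt + 2y·dy/dt = 0
dy/dt = -x/y · dx/dt = -4/√609 · 2 = -8√609/609 m/s
The top is descending at 8√609/609 ≈ 0.3242 m/s.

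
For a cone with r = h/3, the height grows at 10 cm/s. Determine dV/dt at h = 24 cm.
640π cm³/s

V = (1/3)π(h/3)²h = πh³/27
dV/dt = πh²/9 · 10
At h = 24: dV/dt = 640π cm³/s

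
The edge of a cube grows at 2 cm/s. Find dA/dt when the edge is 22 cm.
528 cm²/s

A = 6s²
dA/dt = 12s · ds/dt = 12·22·2 = 528 cm²/s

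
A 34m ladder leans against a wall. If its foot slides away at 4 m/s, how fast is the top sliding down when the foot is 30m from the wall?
15/2 = 7.5 m/s

x² + y² = 34²
2x·dx/dt + 2y·dy/dt = 0
dy/dt = -x/y · dx/dt = -30/16 · 4 = -15/2 m/s
The top is descending at 15/2 = 7.5 m/s.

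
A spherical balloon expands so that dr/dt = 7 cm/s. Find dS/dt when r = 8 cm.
448π cm²/s

S = 4πr²
dS/dt = dS/dr · dr/dt = 8πr · 7
At r = 8: dS/dt = 448π cm²/s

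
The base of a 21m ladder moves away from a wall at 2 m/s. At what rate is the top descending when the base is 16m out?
32√185/185 ≈ 2.353 m/s

x² + y² = 21²
2x·dx/dt + 2y·dy/dt = 0
dy/dt = -x/y · dx/dt = -16/√185 · 2 = -32√185/185 m/s
The top is descending at 32√185/185 ≈ 2.353 m/s.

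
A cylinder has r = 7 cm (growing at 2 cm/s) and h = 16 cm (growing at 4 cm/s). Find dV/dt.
644π cm³/s

V = πr²h
dV/dt = 2πrh·dr/dt + πr²·dh/dt
= 2π(7)(16)(2) + π(7)²(4)
= 644π cm³/s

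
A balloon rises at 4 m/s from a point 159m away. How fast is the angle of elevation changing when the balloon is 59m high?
0.022113 rad/s

tan(θ) = y/159
sec²(θ) · dθ/dt = (1/159) · dy/dt
dθ/dt = cos²(θ)/159 · 4 = 159/(159² + 59²) · 4
dθ/dt = 0.022113 rad/s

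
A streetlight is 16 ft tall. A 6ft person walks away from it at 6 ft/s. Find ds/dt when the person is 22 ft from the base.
18/5 ft/s

By similar triangles: 16/(x+s) = 6/s
Solving: s = 6x/10
ds/dt = 6/10 · dx/dt = 3/5 · 6 = 18/5 ft/s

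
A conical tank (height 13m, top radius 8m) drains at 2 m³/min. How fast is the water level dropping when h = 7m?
169/(1568π) ≈ 0.03431 m/min

r/h = 8/13, so r = (8/13)h
V = (1/3)πr²h = (1/3)π((8/13)h)²h = (64/507)πh³
dV/dh = (64/169)πh²
dh/dt = (dV/dt)/(dV/dh) = -2/((64/169)π·7²) = -169/(1568π) m/min
The level is dropping at 169/(1568π) ≈ 0.03431 m/min.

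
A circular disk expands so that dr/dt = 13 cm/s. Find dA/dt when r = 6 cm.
156π cm²/s

A = πr²
dA/dt = 2πr · dr/dt = 2π(6)(13) = 156π cm²/s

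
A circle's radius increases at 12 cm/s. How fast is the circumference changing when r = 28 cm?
24π cm/s

C = 2πr
dC/dt = 2π · dr/dt = 2π · 12 = 24π cm/s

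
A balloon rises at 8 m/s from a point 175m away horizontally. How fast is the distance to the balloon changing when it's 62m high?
496√34469/34469 ≈ 2.672 m/s

z² = 175² + y²
z = √(175² + 62²) = √34469
dz/dt = y/z · dy/dt = 62/√34469 · 8 = 496√34469/34469 ≈ 2.672 m/s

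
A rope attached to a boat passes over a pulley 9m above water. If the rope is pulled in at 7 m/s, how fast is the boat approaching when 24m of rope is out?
56√55/55 ≈ 7.551 m/s

rope² = x² + 9²
x = √(24² - 9²) = 3√55
dx/dt = (rope/x) · d(rope)/dt = (24/(3√55)) · (-7) = -56√55/55 m/s
The boat approaches at 56√55/55 ≈ 7.551 m/s.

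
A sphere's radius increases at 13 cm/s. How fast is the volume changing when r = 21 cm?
22932π cm³/s

V = (4/3)πr³
dV/dt = dV/dr · dr/dt = 4πr² · 13
At r = 21: dV/dt = 22932π cm³/s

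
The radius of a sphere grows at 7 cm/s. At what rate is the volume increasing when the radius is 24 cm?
16128π cm³/s

V = (4/3)πr³
dV/dt = dV/dr · dr/dt = 4πr² · 7
At r = 24: dV/dt = 16128π cm³/s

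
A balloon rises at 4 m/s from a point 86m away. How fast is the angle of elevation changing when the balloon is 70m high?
0.027977 rad/s

tan(θ) = y/86
sec²(θ) · dθ/dt = (1/86) · dy/dt
dθ/dt = cos²(θ)/86 · 4 = 86/(86² + 70²) · 4
dθ/dt = 0.027977 rad/s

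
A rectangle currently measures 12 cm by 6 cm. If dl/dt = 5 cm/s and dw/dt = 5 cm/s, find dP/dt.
20 cm/s

P = 2(l + w)
dP/dt = 2(dl/dt + dw/dt) = 2(5 + 5) = 20 cm/s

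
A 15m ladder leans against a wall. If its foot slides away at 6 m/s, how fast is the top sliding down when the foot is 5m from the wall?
3√2/2 ≈ 2.121 m/s

x² + y² = 15²
2x·dx/dt + 2y·dy/dt = 0
dy/dt = -x/y · dx/dt = -5/(10√2) · 6 = -3√2/2 m/s
The top is descending at 3√2/2 ≈ 2.121 m/s.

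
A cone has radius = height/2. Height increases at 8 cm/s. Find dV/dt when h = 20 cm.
800π cm³/s

V = (1/3)π(h/2)²h = πh³/12
dV/dt = πh²/4 · 8
At h = 20: dV/dt = 800π cm³/s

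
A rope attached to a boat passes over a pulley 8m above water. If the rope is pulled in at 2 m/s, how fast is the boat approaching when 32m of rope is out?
8√15/15 ≈ 2.066 m/s

rope² = x² + 8²
x = √(32² - 8²) = 8√15
dx/dt = (rope/x) · d(rope)/dt = (32/(8√15)) · (-2) = -8√15/15 m/s
The boat approaches at 8√15/15 ≈ 2.066 m/s.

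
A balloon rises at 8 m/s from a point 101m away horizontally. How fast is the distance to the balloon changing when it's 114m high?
912√23197/23197 ≈ 5.988 m/s

z² = 101² + y²
z = √(101² + 114²) = √23197
dz/dt = y/z · dy/dt = 114/√23197 · 8 = 912√23197/23197 ≈ 5.988 m/s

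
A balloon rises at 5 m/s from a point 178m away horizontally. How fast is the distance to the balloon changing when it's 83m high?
415√38573/38573 ≈ 2.113 m/s

z² = 178² + y²
z = √(178² + 83²) = √38573
dz/dt = y/z · dy/dt = 83/√38573 · 5 = 415√38573/38573 ≈ 2.113 m/s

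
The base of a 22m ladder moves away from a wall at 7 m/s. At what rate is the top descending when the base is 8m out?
4√105/15 ≈ 2.733 m/s

x² + y² = 22²
2x·dx/dt + 2y·dy/dt = 0
dy/dt = -x/y · dx/dt = -8/(2√105) · 7 = -4√105/15 m/s
The top is descending at 4√105/15 ≈ 2.733 m/s.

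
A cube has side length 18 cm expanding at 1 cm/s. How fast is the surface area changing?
216 cm²/s

A = 6s²
dA/dt = 12s · ds/dt = 12·18·1 = 216 cm²/s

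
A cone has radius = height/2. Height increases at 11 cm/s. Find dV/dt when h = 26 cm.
1859π cm³/s

V = (1/3)π(h/2)²h = πh³/12
dV/dt = πh²/4 · 11
At h = 26: dV/dt = 1859π cm³/s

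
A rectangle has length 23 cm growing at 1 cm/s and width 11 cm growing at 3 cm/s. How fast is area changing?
80 cm²/s

A = lw
dA/dt = w·dl/dt + l·dw/dt = 11·1 + 23·3 = 80 cm²/s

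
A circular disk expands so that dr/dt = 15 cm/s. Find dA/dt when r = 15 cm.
450π cm²/s

A = πr²
dA/dt = 2πr · dr/dt = 2π(15)(15) = 450π cm²/s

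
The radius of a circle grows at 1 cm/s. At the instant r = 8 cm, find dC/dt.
2π cm/s

C = 2πr
dC/dt = 2π · dr/dt = 2π · 1 = 2π cm/s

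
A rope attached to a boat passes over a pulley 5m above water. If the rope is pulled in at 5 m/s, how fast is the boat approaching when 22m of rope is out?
110√51/153 ≈ 5.134 m/s

rope² = x² + 5²
x = √(22² - 5²) = 3√51
dx/dt = (rope/x) · d(rope)/dt = (22/(3√51)) · (-5) = -110√51/153 m/s
The boat approaches at 110√51/153 ≈ 5.134 m/s.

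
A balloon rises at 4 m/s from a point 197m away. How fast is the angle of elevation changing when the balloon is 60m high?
0.018581 rad/s

tan(θ) = y/197
sec²(θ) · dθ/dt = (1/197) · dy/dt
dθ/dt = cos²(θ)/197 · 4 = 197/(197² + 60²) · 4
dθ/dt = 0.018581 rad/s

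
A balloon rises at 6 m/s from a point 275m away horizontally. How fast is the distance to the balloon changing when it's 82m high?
492√82349/82349 ≈ 1.714 m/s

z² = 275² + y²
z = √(275² + 82²) = √82349
dz/dt = y/z · dy/dt = 82/√82349 · 6 = 492√82349/82349 ≈ 1.714 m/s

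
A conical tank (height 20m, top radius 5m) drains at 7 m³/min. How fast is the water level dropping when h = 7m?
16/(7π) ≈ 0.7276 m/min

r/h = 5/20, so r = (1/4)h
V = (1/3)πr²h = (1/3)π((1/4)h)²h = (1/48)πh³
dV/dh = (1/16)πh²
dh/dt = (dV/dt)/(dV/dh) = -7/((1/16)π·7²) = -16/(7π) m/min
The level is dropping at 16/(7π) ≈ 0.7276 m/min.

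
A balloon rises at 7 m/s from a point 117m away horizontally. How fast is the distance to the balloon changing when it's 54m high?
42√205/205 ≈ 2.933 m/s

z² = 117² + y²
z = √(117² + 54²) = 9√205
dz/dt = y/z · dy/dt = 54/(9√205) · 7 = 42√205/205 ≈ 2.933 m/s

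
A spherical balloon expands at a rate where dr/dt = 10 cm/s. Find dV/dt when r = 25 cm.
25000π cm³/s

V = (4/3)πr³
dV/dt = dV/dr · dr/dt = 4πr² · 10
At r = 25: dV/dt = 25000π cm³/s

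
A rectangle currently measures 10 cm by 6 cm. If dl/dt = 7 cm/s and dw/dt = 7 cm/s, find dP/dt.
28 cm/s

P = 2(l + w)
dP/dt = 2(dl/dt + dw/dt) = 2(7 + 7) = 28 cm/s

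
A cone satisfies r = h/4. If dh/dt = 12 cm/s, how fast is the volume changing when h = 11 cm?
363π/4 cm³/s

V = (1/3)π(h/4)²h = πh³/48
dV/dt = πh²/16 · 12
At h = 11: dV/dt = 363π/4 cm³/s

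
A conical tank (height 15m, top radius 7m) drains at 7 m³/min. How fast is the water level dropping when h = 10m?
9/(28π) ≈ 0.1023 m/min

r/h = 7/15, so r = (7/15)h
V = (1/3)πr²h = (1/3)π((7/15)h)²h = (49/675)πh³
dV/dh = (49/225)πh²
dh/dt = (dV/dt)/(dV/dh) = -7/((49/225)π·10²) = -9/(28π) m/min
The level is dropping at 9/(28π) ≈ 0.1023 m/min.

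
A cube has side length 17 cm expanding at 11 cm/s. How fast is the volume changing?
9537 cm³/s

V = s³
dV/dt = 3s² · ds/dt = 3·17²·11 = 9537 cm³/s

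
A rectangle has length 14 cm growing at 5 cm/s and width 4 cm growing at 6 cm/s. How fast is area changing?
104 cm²/s

A = lw
dA/dt = w·dl/dt + l·dw/dt = 4·5 + 14·6 = 104 cm²/s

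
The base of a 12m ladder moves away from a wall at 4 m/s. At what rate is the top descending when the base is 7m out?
28√95/95 ≈ 2.873 m/s

x² + y² = 12²
2x·dx/dt + 2y·dy/dt = 0
dy/dt = -x/y · dx/dt = -7/√95 · 4 = -28√95/95 m/s
The top is descending at 28√95/95 ≈ 2.873 m/s.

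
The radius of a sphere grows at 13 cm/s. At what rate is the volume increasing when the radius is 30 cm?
46800π cm³/s

V = (4/3)πr³
dV/dt = dV/dr · dr/dt = 4πr² · 13
At r = 30: dV/dt = 46800π cm³/s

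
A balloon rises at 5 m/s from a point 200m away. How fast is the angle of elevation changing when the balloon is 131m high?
0.017494 rad/s

tan(θ) = y/200
sec²(θ) · dθ/dt = (1/200) · dy/dt
dθ/dt = cos²(θ)/200 · 5 = 200/(200² + 131²) · 5
dθ/dt = 0.017494 rad/s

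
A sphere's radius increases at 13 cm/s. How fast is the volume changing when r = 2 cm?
208π cm³/s

V = (4/3)πr³
dV/dt = dV/dr · dr/dt = 4πr² · 13
At r = 2: dV/dt = 208π cm³/s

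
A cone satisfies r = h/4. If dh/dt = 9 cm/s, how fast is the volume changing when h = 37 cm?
12321π/16 cm³/s

V = (1/3)π(h/4)²h = πh³/48
dV/dt = πh²/16 · 9
At h = 37: dV/dt = 12321π/16 cm³/s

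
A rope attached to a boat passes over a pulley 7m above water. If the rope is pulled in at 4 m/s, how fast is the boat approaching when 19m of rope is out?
19√78/39 ≈ 4.303 m/s

rope² = x² + 7²
x = √(19² - 7²) = 2√78
dx/dt = (rope/x) · d(rope)/dt = (19/(2√78)) · (-4) = -19√78/39 m/s
The boat approaches at 19√78/39 ≈ 4.303 m/s.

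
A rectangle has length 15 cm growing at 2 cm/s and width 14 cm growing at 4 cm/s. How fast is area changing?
88 cm²/s

A = lw
dA/dt = w·dl/dt + l·dw/dt = 14·2 + 15·4 = 88 cm²/s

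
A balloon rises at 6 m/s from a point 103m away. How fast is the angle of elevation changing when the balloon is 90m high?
0.033032 rad/s

tan(θ) = y/103
sec²(θ) · dθ/dt = (1/103) · dy/dt
dθ/dt = cos²(θ)/103 · 6 = 103/(103² + 90²) · 6
dθ/dt = 0.033032 rad/s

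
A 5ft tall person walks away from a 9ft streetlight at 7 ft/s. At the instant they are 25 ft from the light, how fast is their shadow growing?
35/4 ft/s

By similar triangles: 9/(x+s) = 5/s
Solving: s = 5x/4
ds/dt = 5/4 · dx/dt = 5/4 · 7 = 35/4 ft/s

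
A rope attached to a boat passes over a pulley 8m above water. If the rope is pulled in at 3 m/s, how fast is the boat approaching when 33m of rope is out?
99√41/205 ≈ 3.092 m/s

rope² = x² + 8²
x = √(33² - 8²) = 5√41
dx/dt = (rope/x) · d(rope)/dt = (33/(5√41)) · (-3) = -99√41/205 m/s
The boat approaches at 99√41/205 ≈ 3.092 m/s.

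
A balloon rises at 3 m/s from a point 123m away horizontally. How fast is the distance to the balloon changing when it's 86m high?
258√901/4505 ≈ 1.719 m/s

z² = 123² + y²
z = √(123² + 86²) = 5√901
dz/dt = y/z · dy/dt = 86/(5√901) · 3 = 258√901/4505 ≈ 1.719 m/s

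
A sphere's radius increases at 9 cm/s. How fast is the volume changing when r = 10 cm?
3600π cm³/s

V = (4/3)πr³
dV/dt = dV/dr · dr/dt = 4πr² · 9
At r = 10: dV/dt = 3600π cm³/s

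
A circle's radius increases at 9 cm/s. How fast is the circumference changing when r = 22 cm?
18π cm/s

C = 2πr
dC/dt = 2π · dr/dt = 2π · 9 = 18π cm/s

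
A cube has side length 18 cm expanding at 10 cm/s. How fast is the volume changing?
9720 cm³/s

V = s³
dV/dt = 3s² · ds/dt = 3·18²·10 = 9720 cm³/s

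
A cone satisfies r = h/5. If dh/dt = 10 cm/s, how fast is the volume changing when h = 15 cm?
90π cm³/s

V = (1/3)π(h/5)²h = πh³/75
dV/dt = πh²/25 · 10
At h = 15: dV/dt = 90π cm³/s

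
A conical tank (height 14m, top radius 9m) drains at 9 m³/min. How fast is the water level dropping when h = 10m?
49/(225π) ≈ 0.06932 m/min

r/h = 9/14, so r = (9/14)h
V = (1/3)πr²h = (1/3)π((9/14)h)²h = (27/196)πh³
dV/dh = (81/196)πh²
dh/dt = (dV/dt)/(dV/dh) = -9/((81/196)π·10²) = -49/(225π) m/min
The level is dropping at 49/(225π) ≈ 0.06932 m/min.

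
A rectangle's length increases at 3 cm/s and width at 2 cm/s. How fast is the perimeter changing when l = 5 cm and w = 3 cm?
10 cm/s

P = 2(l + w)
dP/dt = 2(dl/dt + dw/dt) = 2(3 + 2) = 10 cm/s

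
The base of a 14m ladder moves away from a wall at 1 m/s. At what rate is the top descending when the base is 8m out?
4√33/33 ≈ 0.6963 m/s

x² + y² = 14²
2x·dx/dt + 2y·dy/dt = 0
dy/dt = -x/y · dx/dt = -8/(2√33) · 1 = -4√33/33 m/s
The top is descending at 4√33/33 ≈ 0.6963 m/s.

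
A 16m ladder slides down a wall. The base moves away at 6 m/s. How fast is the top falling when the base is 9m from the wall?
54√7/35 ≈ 4.082 m/s

x² + y² = 16²
2x·dx/dt + 2y·dy/dt = 0
dy/dt = -x/y · dx/dt = -9/(5√7) · 6 = -54√7/35 m/s
The top is descending at 54√7/35 ≈ 4.082 m/s.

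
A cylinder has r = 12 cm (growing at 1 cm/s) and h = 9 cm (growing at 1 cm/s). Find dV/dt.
360π cm³/s

V = πr²h
dV/dt = 2πrh·dr/dt + πr²·dh/dt
= 2π(12)(9)(1) + π(12)²(1)
= 360π cm³/s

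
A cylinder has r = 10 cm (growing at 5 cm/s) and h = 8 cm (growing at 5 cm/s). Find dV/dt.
1300π cm³/s

V = πr²h
dV/dt = 2πrh·dr/dt + πr²·dh/dt
= 2π(10)(8)(5) + π(10)²(5)
= 1300π cm³/s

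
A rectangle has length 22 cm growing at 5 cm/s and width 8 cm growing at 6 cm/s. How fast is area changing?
172 cm²/s

A = lw
dA/dt = w·dl/dt + l·dw/dt = 8·5 + 22·6 = 172 cm²/s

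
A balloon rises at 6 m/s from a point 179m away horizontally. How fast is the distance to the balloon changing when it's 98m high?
588√41645/41645 ≈ 2.881 m/s

z² = 179² + y²
z = √(179² + 98²) = √41645
dz/dt = y/z · dy/dt = 98/√41645 · 6 = 588√41645/41645 ≈ 2.881 m/s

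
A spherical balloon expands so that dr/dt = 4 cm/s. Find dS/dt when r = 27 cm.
864π cm²/s

S = 4πr²
dS/dt = dS/dr · dr/dt = 8πr · 4
At r = 27: dS/dt = 864π cm²/s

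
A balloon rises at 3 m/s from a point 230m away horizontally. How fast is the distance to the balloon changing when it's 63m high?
189√56869/56869 ≈ 0.7925 m/s

z² = 230² + y²
z = √(230² + 63²) = √56869
dz/dt = y/z · dy/dt = 63/√56869 · 3 = 189√56869/56869 ≈ 0.7925 m/s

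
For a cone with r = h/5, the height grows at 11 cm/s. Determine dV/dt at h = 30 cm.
396π cm³/s

V = (1/3)π(h/5)²h = πh³/75
dV/dt = πh²/25 · 11
At h = 30: dV/dt = 396π cm³/s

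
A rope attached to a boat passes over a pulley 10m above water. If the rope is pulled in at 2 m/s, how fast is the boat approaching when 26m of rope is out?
13/6 ≈ 2.167 m/s

rope² = x² + 10²
x = √(26² - 10²) = 24
dx/dt = (rope/x) · d(rope)/dt = (26/24) · (-2) = -13/6 m/s
The boat approaches at 13/6 ≈ 2.167 m/s.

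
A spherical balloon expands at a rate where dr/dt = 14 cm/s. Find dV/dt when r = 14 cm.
10976π cm³/s

V = (4/3)πr³
dV/dt = dV/dr · dr/dt = 4πr² · 14
At r = 14: dV/dt = 10976π cm³/s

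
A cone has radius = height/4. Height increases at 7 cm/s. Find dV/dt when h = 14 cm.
343π/4 cm³/s

V = (1/3)π(h/4)²h = πh³/48
dV/dt = πh²/16 · 7
At h = 14: dV/dt = 343π/4 cm³/s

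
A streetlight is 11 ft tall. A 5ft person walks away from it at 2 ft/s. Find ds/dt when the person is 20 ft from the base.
5/3 ft/s

By similar triangles: 11/(x+s) = 5/s
Solving: s = 5x/6
ds/dt = 5/6 · dx/dt = 5/6 · 2 = 5/3 ft/s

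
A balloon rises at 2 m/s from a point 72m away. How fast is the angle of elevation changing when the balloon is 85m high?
0.011604 rad/s

tan(θ) = y/72
sec²(θ) · dθ/dt = (1/72) · dy/dt
dθ/dt = cos²(θ)/72 · 2 = 72/(72² + 85²) · 2
dθ/dt = 0.011604 rad/s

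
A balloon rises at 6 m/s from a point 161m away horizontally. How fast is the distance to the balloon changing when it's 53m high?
159√170/1105 ≈ 1.876 m/s

z² = 161² + y²
z = √(161² + 53²) = 13√170
dz/dt = y/z · dy/dt = 53/(13√170) · 6 = 159√170/1105 ≈ 1.876 m/s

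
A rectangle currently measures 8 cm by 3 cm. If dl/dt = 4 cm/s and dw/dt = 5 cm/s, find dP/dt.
18 cm/s

P = 2(l + w)
dP/dt = 2(dl/dt + dw/dt) = 2(4 + 5) = 18 cm/s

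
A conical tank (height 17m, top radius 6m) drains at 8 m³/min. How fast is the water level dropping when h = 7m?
578/(441π) ≈ 0.4172 m/min

r/h = 6/17, so r = (6/17)h
V = (1/3)πr²h = (1/3)π((6/17)h)²h = (12/289)πh³
dV/dh = (36/289)πh²
dh/dt = (dV/dt)/(dV/dh) = -8/((36/289)π·7²) = -578/(441π) m/min
The level is dropping at 578/(441π) ≈ 0.4172 m/min.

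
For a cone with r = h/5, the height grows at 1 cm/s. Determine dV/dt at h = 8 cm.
64π/25 cm³/s

V = (1/3)π(h/5)²h = πh³/75
dV/dt = πh²/25 · 1
At h = 8: dV/dt = 64π/25 cm³/s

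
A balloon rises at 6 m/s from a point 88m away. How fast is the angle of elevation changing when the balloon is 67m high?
0.043162 rad/s

tan(θ) = y/88
sec²(θ) · dθ/dt = (1/88) · dy/dt
dθ/dt = cos²(θ)/88 · 6 = 88/(88² + 67²) · 6
dθ/dt = 0.043162 rad/s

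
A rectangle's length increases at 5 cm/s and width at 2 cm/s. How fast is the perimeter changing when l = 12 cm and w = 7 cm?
14 cm/s

P = 2(l + w)
dP/dt = 2(dl/dt + dw/dt) = 2(5 + 2) = 14 cm/s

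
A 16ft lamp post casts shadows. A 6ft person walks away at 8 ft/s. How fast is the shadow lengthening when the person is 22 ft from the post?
24/5 ft/s

By similar triangles: 16/(x+s) = 6/s
Solving: s = 6x/10
ds/dt = 6/10 · dx/dt = 3/5 · 8 = 24/5 ft/s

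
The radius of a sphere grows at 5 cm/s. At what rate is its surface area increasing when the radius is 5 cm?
200π cm²/s

S = 4πr²
dS/dt = dS/dr · dr/dt = 8πr · 5
At r = 5: dS/dt = 200π cm²/s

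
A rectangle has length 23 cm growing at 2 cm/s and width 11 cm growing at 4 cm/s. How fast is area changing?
114 cm²/s

A = lw
dA/dt = w·dl/dt + l·dw/dt = 11·2 + 23·4 = 114 cm²/s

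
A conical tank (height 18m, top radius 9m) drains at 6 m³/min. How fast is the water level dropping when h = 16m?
3/(32π) ≈ 0.02984 m/min

r/h = 9/18, so r = (1/2)h
V = (1/3)πr²h = (1/3)π((1/2)h)²h = (1/12)πh³
dV/dh = (1/4)πh²
dh/dt = (dV/dt)/(dV/dh) = -6/((1/4)π·16²) = -3/(32π) m/min
The level is dropping at 3/(32π) ≈ 0.02984 m/min.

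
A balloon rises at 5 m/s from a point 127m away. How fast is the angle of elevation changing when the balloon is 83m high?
0.027587 rad/s

tan(θ) = y/127
sec²(θ) · dθ/dt = (1/127) · dy/dt
dθ/dt = cos²(θ)/127 · 5 = 127/(127² + 83²) · 5
dθ/dt = 0.027587 rad/s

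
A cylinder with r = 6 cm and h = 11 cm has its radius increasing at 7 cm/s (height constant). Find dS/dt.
322π cm²/s

S = 2πrh + 2πr² (lateral + bases)
dS/dt = (2πh + 4πr)·dr/dt = (2π·11 + 4π·6)·7
= 322π cm²/s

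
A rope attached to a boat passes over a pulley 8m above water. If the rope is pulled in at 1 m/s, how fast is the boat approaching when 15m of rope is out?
15√161/161 ≈ 1.182 m/s

rope² = x² + 8²
x = √(15² - 8²) = √161
dx/dt = (rope/x) · d(rope)/dt = (15/√161) · (-1) = -15√161/161 m/s
The boat approaches at 15√161/161 ≈ 1.182 m/s.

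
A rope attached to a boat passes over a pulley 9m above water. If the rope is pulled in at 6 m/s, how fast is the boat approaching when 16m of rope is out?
96√7/35 ≈ 7.257 m/s

rope² = x² + 9²
x = √(16² - 9²) = 5√7
dx/dt = (rope/x) · d(rope)/dt = (16/(5√7)) · (-6) = -96√7/35 m/s
The boat approaches at 96√7/35 ≈ 7.257 m/s.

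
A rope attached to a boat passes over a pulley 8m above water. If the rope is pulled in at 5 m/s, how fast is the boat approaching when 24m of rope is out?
15√2/4 ≈ 5.303 m/s

rope² = x² + 8²
x = √(24² - 8²) = 16√2
dx/dt = (rope/x) · d(rope)/dt = (24/(16√2)) · (-5) = -15√2/4 m/s
The boat approaches at 15√2/4 ≈ 5.303 m/s.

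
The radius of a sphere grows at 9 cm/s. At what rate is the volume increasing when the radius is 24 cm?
20736π cm³/s

V = (4/3)πr³
dV/dt = dV/dr · dr/dt = 4πr² · 9
At r = 24: dV/dt = 20736π cm³/s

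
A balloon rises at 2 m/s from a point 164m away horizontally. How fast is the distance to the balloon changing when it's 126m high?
126√37/629 ≈ 1.218 m/s

z² = 164² + y²
z = √(164² + 126²) = 34√37
dz/dt = y/z · dy/dt = 126/(34√37) · 2 = 126√37/629 ≈ 1.218 m/s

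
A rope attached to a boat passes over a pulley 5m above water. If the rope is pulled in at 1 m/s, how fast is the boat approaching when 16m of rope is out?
16√231/231 ≈ 1.053 m/s

rope² = x² + 5²
x = √(16² - 5²) = √231
dx/dt = (rope/x) · d(rope)/dt = (16/√231) · (-1) = -16√231/231 m/s
The boat approaches at 16√231/231 ≈ 1.053 m/s.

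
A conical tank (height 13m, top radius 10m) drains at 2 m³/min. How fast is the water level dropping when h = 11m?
169/(6050π) ≈ 0.008892 m/min

r/h = 10/13, so r = (10/13)h
V = (1/3)πr²h = (1/3)π((10/13)h)²h = (100/507)πh³
dV/dh = (100/169)πh²
dh/dt = (dV/dt)/(dV/dh) = -2/((100/169)π·11²) = -169/(6050π) m/min
The level is dropping at 169/(6050π) ≈ 0.008892 m/min.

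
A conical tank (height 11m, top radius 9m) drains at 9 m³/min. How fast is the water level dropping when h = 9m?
121/(729π) ≈ 0.05283 m/min

r/h = 9/11, so r = (9/11)h
V = (1/3)πr²h = (1/3)π((9/11)h)²h = (27/121)πh³
dV/dh = (81/121)πh²
dh/dt = (dV/dt)/(dV/dh) = -9/((81/121)π·9²) = -121/(729π) m/min
The level is dropping at 121/(729π) ≈ 0.05283 m/min.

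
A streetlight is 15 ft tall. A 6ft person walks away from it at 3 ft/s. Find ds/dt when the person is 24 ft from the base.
2 ft/s

By similar triangles: 15/(x+s) = 6/s
Solving: s = 6x/9
ds/dt = 6/9 · dx/dt = 2/3 · 3 = 2 ft/s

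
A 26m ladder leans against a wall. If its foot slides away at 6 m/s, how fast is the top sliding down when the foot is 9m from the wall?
54√595/595 ≈ 2.214 m/s

x² + y² = 26²
2x·dx/dt + 2y·dy/dt = 0
dy/dt = -x/y · dx/dt = -9/√595 · 6 = -54√595/595 m/s
The top is descending at 54√595/595 ≈ 2.214 m/s.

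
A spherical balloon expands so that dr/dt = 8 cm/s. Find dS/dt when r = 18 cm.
1152π cm²/s

S = 4πr²
dS/dt = dS/dr · dr/dt = 8πr · 8
At r = 18: dS/dt = 1152π cm²/s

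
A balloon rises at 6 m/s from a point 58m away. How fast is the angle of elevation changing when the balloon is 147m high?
0.013935 rad/s

tan(θ) = y/58
sec²(θ) · dθ/dt = (1/58) · dy/dt
dθ/dt = cos²(θ)/58 · 6 = 58/(58² + 147²) · 6
dθ/dt = 0.013935 rad/s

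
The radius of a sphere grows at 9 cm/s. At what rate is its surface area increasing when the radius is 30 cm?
2160π cm²/s

S = 4πr²
dS/dt = dS/dr · dr/dt = 8πr · 9
At r = 30: dS/dt = 2160π cm²/s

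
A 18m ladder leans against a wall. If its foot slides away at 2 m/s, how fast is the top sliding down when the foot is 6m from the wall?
√2/2 ≈ 0.7071 m/s

x² + y² = 18²
2x·dx/dt + 2y·dy/dt = 0
dy/dt = -x/y · dx/dt = -6/(12√2) · 2 = -√2/2 m/s
The top is descending at √2/2 ≈ 0.7071 m/s.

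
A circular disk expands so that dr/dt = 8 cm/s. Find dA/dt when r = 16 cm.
256π cm²/s

A = πr²
dA/dt = 2πr · dr/dt = 2π(16)(8) = 256π cm²/s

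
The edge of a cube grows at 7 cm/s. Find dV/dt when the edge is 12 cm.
3024 cm³/s

V = s³
dV/dt = 3s² · ds/dt = 3·12²·7 = 3024 cm³/s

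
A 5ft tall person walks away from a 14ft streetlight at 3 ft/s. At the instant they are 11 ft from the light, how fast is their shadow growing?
5/3 ft/s

By similar triangles: 14/(x+s) = 5/s
Solving: s = 5x/9
ds/dt = 5/9 · dx/dt = 5/9 · 3 = 5/3 ft/s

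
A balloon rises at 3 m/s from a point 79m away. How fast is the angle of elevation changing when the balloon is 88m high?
0.016947 rad/s

tan(θ) = y/79
sec²(θ) · dθ/dt = (1/79) · dy/dt
dθ/dt = cos²(θ)/79 · 3 = 79/(79² + 88²) · 3
dθ/dt = 0.016947 rad/s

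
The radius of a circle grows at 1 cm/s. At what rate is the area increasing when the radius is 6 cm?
12π cm²/s

A = πr²
dA/dt = 2πr · dr/dt = 2π(6)(1) = 12π cm²/s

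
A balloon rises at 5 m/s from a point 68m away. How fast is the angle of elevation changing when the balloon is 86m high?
0.028286 rad/s

tan(θ) = y/68
sec²(θ) · dθ/dt = (1/68) · dy/dt
dθ/dt = cos²(θ)/68 · 5 = 68/(68² + 86²) · 5
dθ/dt = 0.028286 rad/s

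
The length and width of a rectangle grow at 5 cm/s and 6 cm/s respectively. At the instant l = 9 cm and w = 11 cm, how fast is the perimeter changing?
22 cm/s

P = 2(l + w)
dP/dt = 2(dl/dt + dw/dt) = 2(5 + 6) = 22 cm/s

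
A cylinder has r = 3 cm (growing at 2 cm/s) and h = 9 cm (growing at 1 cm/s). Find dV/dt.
117π cm³/s

V = πr²h
dV/dt = 2πrh·dr/dt + πr²·dh/dt
= 2π(3)(9)(2) + π(3)²(1)
= 117π cm³/s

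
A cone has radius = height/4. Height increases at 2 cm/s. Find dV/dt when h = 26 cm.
169π/2 cm³/s

V = (1/3)π(h/4)²h = πh³/48
dV/dt = πh²/16 · 2
At h = 26: dV/dt = 169π/2 cm³/s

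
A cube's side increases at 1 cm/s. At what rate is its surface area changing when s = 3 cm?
36 cm²/s

A = 6s²
dA/dt = 12s · ds/dt = 12·3·1 = 36 cm²/s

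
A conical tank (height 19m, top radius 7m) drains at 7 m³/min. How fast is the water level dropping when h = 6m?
361/(252π) ≈ 0.456 m/min

r/h = 7/19, so r = (7/19)h
V = (1/3)πr²h = (1/3)π((7/19)h)²h = (49/1083)πh³
dV/dh = (49/361)πh²
dh/dt = (dV/dt)/(dV/dh) = -7/((49/361)π·6²) = -361/(252π) m/min
The level is dropping at 361/(252π) ≈ 0.456 m/min.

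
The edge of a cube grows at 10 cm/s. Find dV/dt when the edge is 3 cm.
270 cm³/s

V = s³
dV/dt = 3s² · ds/dt = 3·3²·10 = 270 cm³/s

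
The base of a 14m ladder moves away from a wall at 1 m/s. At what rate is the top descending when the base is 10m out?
5√6/12 ≈ 1.021 m/s

x² + y² = 14²
2x·dx/dt + 2y·dy/dt = 0
dy/dt = -x/y · dx/dt = -10/(4√6) · 1 = -5√6/12 m/s
The top is descending at 5√6/12 ≈ 1.021 m/s.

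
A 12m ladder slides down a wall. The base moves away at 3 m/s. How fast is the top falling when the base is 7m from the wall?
21√95/95 ≈ 2.155 m/s

x² + y² = 12²
2x·dx/dt + 2y·dy/dt = 0
dy/dt = -x/y · dx/dt = -7/√95 · 3 = -21√95/95 m/s
The top is descending at 21√95/95 ≈ 2.155 m/s.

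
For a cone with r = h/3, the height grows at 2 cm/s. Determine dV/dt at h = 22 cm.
968π/9 cm³/s

V = (1/3)π(h/3)²h = πh³/27
dV/dt = πh²/9 · 2
At h = 22: dV/dt = 968π/9 cm³/s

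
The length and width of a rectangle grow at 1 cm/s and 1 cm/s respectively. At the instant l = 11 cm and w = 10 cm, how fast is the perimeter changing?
4 cm/s

P = 2(l + w)
dP/dt = 2(dl/dt + dw/dt) = 2(1 + 1) = 4 cm/s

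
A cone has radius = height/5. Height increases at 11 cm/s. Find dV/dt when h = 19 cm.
3971π/25 cm³/s

V = (1/3)π(h/5)²h = πh³/75
dV/dt = πh²/25 · 11
At h = 19: dV/dt = 3971π/25 cm³/s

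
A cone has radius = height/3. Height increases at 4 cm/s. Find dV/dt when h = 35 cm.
4900π/9 cm³/s

V = (1/3)π(h/3)²h = πh³/27
dV/dt = πh²/9 · 4
At h = 35: dV/dt = 4900π/9 cm³/s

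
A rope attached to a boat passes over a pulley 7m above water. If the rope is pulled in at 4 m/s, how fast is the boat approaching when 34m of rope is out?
136√123/369 ≈ 4.088 m/s

rope² = x² + 7²
x = √(34² - 7²) = 3√123
dx/dt = (rope/x) · d(rope)/dt = (34/(3√123)) · (-4) = -136√123/369 m/s
The boat approaches at 136√123/369 ≈ 4.088 m/s.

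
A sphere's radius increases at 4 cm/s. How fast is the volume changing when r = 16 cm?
4096π cm³/s

V = (4/3)πr³
dV/dt = dV/dr · dr/dt = 4πr² · 4
At r = 16: dV/dt = 4096π cm³/s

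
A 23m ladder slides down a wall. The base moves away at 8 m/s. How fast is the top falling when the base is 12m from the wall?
96√385/385 ≈ 4.893 m/s

x² + y² = 23²
2x·dx/dt + 2y·dy/dt = 0
dy/dt = -x/y · dx/dt = -12/√385 · 8 = -96√385/385 m/s
The top is descending at 96√385/385 ≈ 4.893 m/s.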